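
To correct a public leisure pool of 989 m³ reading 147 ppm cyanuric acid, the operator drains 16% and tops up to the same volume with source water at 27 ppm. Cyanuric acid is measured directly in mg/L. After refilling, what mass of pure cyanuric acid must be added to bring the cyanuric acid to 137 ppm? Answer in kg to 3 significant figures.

9.10 kg

Volume: 989 m³ = 989,000 L.
After draining 16% and refilling: 147 × 0.84 + 27 × 0.16 = 127.8 ppm.
Deficit to target: 137 − 127.8 = 9.2 mg/L.
Mass: 9.2 mg/L × 989,000 L = 9099 g cyanuric acid.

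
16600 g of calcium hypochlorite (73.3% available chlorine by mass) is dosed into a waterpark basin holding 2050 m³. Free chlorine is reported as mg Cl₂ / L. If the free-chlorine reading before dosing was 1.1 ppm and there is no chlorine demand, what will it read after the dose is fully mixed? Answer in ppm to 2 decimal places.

7.04 ppm

Volume: 2050 m³ = 2,050,000 L.
Available chlorine delivered: 16,600 g × 0.733 = 12,170 g as Cl₂.
Concentration rise: 12,170 g / 2,050,000 L = 5.936 mg/L = 5.94 ppm.
Final FC: 1.1 + 5.94 = 7.04 ppm.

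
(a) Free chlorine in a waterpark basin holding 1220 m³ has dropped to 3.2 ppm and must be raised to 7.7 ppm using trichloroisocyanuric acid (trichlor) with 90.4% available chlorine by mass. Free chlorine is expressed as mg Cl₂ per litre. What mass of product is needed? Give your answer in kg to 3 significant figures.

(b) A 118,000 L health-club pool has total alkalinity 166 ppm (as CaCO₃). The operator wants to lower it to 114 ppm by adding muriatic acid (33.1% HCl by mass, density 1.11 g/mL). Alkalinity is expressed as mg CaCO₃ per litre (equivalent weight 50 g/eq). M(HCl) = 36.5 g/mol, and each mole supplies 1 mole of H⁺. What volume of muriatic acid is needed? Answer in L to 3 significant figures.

(a) Volume: 1220 m³ = 1,220,000 L.
(a) Chlorine deficit: 7.7 − 3.2 = 4.5 ppm = 4.5 mg/L as Cl₂.
(a) Cl₂ equivalent needed: 4.5 mg/L × 1,220,000 L = 5,490,000 mg = 5490 g.
(a) Product at 90.4% available chlorine: 5490 / 0.904 = 6073 g.

(b) Alkalinity to neutralize: (166 − 114) = 52 mg/L as CaCO₃ × 118,000 L = 6136 g as CaCO₃.
(b) Equivalents of H⁺ required: 6136 ÷ 50 g/eq = 122.7 eq = 122.7 mol HCl.
(b) Mass of HCl: 122.7 × 36.5 = 4479 g.
(b) Mass of 33.1% solution: 4479 / 0.331 = 13,530 g.
(b) Volume: 13,530 g ÷ 1.11 g/mL = 12,190 mL.

(a) 6.07 kg; (b) 12.2 L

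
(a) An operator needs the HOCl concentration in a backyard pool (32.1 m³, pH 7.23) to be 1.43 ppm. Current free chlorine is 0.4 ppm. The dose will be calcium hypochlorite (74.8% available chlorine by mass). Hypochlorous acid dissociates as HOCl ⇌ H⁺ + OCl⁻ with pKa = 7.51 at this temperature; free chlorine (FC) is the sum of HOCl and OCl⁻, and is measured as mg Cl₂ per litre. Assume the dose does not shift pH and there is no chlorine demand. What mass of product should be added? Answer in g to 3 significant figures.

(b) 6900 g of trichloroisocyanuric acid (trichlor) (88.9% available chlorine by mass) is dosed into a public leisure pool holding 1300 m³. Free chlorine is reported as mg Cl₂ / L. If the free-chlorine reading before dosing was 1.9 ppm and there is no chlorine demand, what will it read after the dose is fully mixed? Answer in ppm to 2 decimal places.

(a) 76.4 g; (b) 6.62 ppm

(a) Volume: 32.1 m³ = 32,100 L.
(a) [OCl⁻]/[HOCl] = 10^(pH − pKa) = 10^(7.23 − 7.51) = 0.5248; fraction as HOCl = 1/(1 + 0.5248) = 0.6558.
(a) Free chlorine required for 1.43 ppm HOCl: 1.43 / 0.6558 = 2.18 ppm.
(a) FC to add: 2.18 − 0.4 = 1.78 mg/L as Cl₂.
(a) Cl₂ equivalent: 1.78 mg/L × 32,100 L = 57.15 g.
(a) Product at 74.8% available Cl: 57.15 / 0.748 = 76.41 g.

(b) Volume: 1300 m³ = 1,300,000 L.
(b) Available chlorine delivered: 6900 g × 0.889 = 6134 g as Cl₂.
(b) Concentration rise: 6134 g / 1,300,000 L = 4.719 mg/L = 4.72 ppm.
(b) Final FC: 1.9 + 4.72 = 6.62 ppm.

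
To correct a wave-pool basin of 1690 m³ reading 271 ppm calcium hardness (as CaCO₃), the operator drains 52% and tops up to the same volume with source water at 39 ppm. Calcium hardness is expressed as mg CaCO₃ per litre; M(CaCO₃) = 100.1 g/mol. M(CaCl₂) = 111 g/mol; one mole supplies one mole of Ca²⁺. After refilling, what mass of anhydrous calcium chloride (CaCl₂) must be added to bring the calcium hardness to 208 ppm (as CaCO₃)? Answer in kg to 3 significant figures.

Volume: 1690 m³ = 1,690,000 L.
After draining 52% and refilling: 271 × 0.48 + 39 × 0.52 = 150.36 ppm.
Deficit to target: 208 − 150.36 = 57.64 mg/L.
As CaCO₃: 57.64 mg/L × 1,690,000 L = 97,410 g; ÷ 100.1 = 973.1 mol Ca²⁺.
Mass: 973.1 × 111 = 108,000 g.

108 kg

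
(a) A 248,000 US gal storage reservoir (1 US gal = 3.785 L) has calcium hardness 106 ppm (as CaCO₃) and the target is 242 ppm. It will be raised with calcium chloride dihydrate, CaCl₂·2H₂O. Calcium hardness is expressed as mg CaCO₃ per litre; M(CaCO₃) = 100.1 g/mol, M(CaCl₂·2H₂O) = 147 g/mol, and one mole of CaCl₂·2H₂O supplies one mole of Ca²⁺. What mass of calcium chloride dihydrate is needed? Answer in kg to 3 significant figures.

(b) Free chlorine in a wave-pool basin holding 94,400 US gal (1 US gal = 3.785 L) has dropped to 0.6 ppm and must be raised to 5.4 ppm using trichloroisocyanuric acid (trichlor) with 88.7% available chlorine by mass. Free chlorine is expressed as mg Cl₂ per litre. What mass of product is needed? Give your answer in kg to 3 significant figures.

(a) Volume: 248,000 US gal × 3.785 L/gal = 938,680 L.
(a) Hardness to add: (242 − 106) = 136 mg/L as CaCO₃ × 938,680 L = 127,700 g as CaCO₃.
(a) Moles of Ca²⁺ (1 mol Ca²⁺ ≡ 1 mol CaCO₃): 127,700 / 100.1 g/mol = 1275 mol.
(a) Mass of CaCl₂·2H₂O: 1275 × 147 = 187,500 g.

(b) Volume: 94,400 US gal × 3.785 L/gal = 357,304 L.
(b) Chlorine deficit: 5.4 − 0.6 = 4.8 ppm = 4.8 mg/L as Cl₂.
(b) Cl₂ equivalent needed: 4.8 mg/L × 357,304 L = 1,715,000 mg = 1715 g.
(b) Product at 88.7% available chlorine: 1715 / 0.887 = 1934 g.

(a) 187 kg; (b) 1.93 kg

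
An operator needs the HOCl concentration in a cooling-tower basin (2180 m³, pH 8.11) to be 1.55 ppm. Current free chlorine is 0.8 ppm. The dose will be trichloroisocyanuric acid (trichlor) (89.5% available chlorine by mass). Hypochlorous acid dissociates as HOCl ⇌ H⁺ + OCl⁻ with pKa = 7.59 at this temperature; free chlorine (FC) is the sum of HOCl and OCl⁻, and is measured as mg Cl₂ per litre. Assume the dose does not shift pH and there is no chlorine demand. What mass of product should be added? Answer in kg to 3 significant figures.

Volume: 2180 m³ = 2,180,000 L.
[OCl⁻]/[HOCl] = 10^(pH − pKa) = 10^(8.11 − 7.59) = 3.311; fraction as HOCl = 1/(1 + 3.311) = 0.2319.
Free chlorine required for 1.55 ppm HOCl: 1.55 / 0.2319 = 6.683 ppm.
FC to add: 6.683 − 0.8 = 5.883 mg/L as Cl₂.
Cl₂ equivalent: 5.883 mg/L × 2,180,000 L = 12,820 g.
Product at 89.5% available Cl: 12,820 / 0.895 = 14,330 g.

14.3 kg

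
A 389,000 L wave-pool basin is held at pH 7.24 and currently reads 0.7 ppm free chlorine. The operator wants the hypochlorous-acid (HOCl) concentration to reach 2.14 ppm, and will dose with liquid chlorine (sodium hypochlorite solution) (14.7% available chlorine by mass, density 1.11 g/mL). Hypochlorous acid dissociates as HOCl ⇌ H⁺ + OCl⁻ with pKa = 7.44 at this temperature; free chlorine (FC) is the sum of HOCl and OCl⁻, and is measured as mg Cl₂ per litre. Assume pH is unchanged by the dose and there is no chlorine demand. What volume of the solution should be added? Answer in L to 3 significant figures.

6.65 L

[OCl⁻]/[HOCl] = 10^(pH − pKa) = 10^(7.24 − 7.44) = 0.631; fraction as HOCl = 1/(1 + 0.631) = 0.6131.
Free chlorine required for 2.14 ppm HOCl: 2.14 / 0.6131 = 3.49 ppm.
FC to add: 3.49 − 0.7 = 2.79 mg/L as Cl₂.
Cl₂ equivalent: 2.79 mg/L × 389,000 L = 1085 g.
Product at 14.7% available Cl: 1085 / 0.147 = 7384 g.
Volume: 7384 g ÷ 1.11 g/mL = 6652 mL.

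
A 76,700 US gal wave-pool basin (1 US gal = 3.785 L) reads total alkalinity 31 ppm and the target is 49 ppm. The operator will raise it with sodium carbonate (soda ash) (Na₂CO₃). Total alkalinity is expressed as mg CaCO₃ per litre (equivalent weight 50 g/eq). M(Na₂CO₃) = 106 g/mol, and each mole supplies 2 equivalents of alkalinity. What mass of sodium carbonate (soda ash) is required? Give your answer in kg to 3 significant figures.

Volume: 76,700 US gal × 3.785 L/gal = 290,310 L.
Alkalinity to add: (49 − 31) = 18 mg/L as CaCO₃ × 290,310 L = 5226 g as CaCO₃.
Equivalents: 5226 g ÷ 50 g/eq = 104.5 eq.
Each mole of Na₂CO₃ supplies 2 eq, so 104.5 / 2 = 52.26 mol.
Mass: 52.26 mol × 106 g/mol = 5539 g.

5.54 kg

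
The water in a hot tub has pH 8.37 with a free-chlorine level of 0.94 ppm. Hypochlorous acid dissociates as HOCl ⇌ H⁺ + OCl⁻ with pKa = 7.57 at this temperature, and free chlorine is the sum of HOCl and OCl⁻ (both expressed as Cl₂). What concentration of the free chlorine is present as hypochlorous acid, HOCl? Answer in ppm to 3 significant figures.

[OCl⁻]/[HOCl] = 10^(pH − pKa) = 10^(8.37 − 7.57) = 10^0.80 = 6.31.
Fraction as HOCl = 1 / (1 + 6.31) = 0.1368.
HOCl = 0.1368 × 0.94 ppm = 0.1286 ppm.

0.129 ppm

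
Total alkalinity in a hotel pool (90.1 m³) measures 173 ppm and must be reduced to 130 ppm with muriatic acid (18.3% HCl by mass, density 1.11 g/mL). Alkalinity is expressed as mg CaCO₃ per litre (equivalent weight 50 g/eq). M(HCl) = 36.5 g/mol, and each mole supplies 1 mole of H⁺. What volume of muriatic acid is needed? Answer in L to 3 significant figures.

Volume: 90.1 m³ = 90,100 L.
Alkalinity to neutralize: (173 − 130) = 43 mg/L as CaCO₃ × 90,100 L = 3874 g as CaCO₃.
Equivalents of H⁺ required: 3874 ÷ 50 g/eq = 77.49 eq = 77.49 mol HCl.
Mass of HCl: 77.49 × 36.5 = 2828 g.
Mass of 18.3% solution: 2828 / 0.183 = 15,450 g.
Volume: 15,450 g ÷ 1.11 g/mL = 13,920 mL.

13.9 L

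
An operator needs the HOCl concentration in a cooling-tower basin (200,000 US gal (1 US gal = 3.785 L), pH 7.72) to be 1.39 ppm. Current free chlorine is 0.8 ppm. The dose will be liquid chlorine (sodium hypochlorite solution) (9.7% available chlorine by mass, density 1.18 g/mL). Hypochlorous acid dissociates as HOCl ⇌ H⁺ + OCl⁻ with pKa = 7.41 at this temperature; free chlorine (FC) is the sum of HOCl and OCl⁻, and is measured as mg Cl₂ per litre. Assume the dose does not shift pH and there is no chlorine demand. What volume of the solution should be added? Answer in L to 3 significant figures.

22.7 L

Volume: 200,000 US gal × 3.785 L/gal = 757,000 L.
[OCl⁻]/[HOCl] = 10^(pH − pKa) = 10^(7.72 − 7.41) = 2.042; fraction as HOCl = 1/(1 + 2.042) = 0.3288.
Free chlorine required for 1.39 ppm HOCl: 1.39 / 0.3288 = 4.228 ppm.
FC to add: 4.228 − 0.8 = 3.428 mg/L as Cl₂.
Cl₂ equivalent: 3.428 mg/L × 757,000 L = 2595 g.
Product at 9.7% available Cl: 2595 / 0.097 = 26,750 g.
Volume: 26,750 g ÷ 1.18 g/mL = 22,670 mL.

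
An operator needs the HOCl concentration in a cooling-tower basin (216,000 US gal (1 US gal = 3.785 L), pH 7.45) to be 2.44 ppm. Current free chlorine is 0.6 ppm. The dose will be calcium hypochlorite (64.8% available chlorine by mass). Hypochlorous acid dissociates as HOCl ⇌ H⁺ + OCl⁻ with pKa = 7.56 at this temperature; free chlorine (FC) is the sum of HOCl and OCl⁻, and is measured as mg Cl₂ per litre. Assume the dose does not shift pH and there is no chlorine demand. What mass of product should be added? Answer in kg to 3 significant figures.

4.71 kg

Volume: 216,000 US gal × 3.785 L/gal = 817,560 L.
[OCl⁻]/[HOCl] = 10^(pH − pKa) = 10^(7.45 − 7.56) = 0.7762; fraction as HOCl = 1/(1 + 0.7762) = 0.563.
Free chlorine required for 2.44 ppm HOCl: 2.44 / 0.563 = 4.334 ppm.
FC to add: 4.334 − 0.6 = 3.734 mg/L as Cl₂.
Cl₂ equivalent: 3.734 mg/L × 817,560 L = 3053 g.
Product at 64.8% available Cl: 3053 / 0.648 = 4711 g.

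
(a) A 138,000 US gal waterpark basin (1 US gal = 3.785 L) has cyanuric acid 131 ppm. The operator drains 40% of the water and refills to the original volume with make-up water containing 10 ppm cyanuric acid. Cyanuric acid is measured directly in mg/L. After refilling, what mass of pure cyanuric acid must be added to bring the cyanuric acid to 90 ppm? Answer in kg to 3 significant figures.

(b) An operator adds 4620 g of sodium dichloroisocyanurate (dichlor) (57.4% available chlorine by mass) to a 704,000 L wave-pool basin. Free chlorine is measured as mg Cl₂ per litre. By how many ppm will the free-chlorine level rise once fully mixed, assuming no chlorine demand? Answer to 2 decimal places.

(a) 3.87 kg; (b) 3.77 ppm

(a) Volume: 138,000 US gal × 3.785 L/gal = 522,330 L.
(a) After draining 40% and refilling: 131 × 0.60 + 10 × 0.40 = 82.6 ppm.
(a) Deficit to target: 90 − 82.6 = 7.4 mg/L.
(a) Mass: 7.4 mg/L × 522,330 L = 3865 g cyanuric acid.

(b) Available chlorine delivered: 4620 g × 0.574 = 2652 g as Cl₂.
(b) Concentration rise: 2652 g / 704,000 L = 3.767 mg/L = 3.77 ppm.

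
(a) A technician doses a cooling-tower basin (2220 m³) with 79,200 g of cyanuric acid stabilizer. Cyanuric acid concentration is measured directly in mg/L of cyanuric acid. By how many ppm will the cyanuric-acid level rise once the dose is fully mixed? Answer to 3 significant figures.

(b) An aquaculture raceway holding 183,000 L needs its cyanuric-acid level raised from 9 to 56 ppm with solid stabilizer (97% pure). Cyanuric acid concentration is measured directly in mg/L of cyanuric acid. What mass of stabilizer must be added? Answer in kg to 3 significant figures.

(a) Volume: 2220 m³ = 2,220,000 L.
(a) Rise: 79,200 g / 2,220,000 L × 1000 = 35.68 mg/L.

(b) CYA to add: (56 − 9) = 47 mg/L × 183,000 L = 8601 g cyanuric acid.
(b) At 97% purity: 8601 / 0.97 = 8867 g product.

(a) 35.7 ppm; (b) 8.87 kg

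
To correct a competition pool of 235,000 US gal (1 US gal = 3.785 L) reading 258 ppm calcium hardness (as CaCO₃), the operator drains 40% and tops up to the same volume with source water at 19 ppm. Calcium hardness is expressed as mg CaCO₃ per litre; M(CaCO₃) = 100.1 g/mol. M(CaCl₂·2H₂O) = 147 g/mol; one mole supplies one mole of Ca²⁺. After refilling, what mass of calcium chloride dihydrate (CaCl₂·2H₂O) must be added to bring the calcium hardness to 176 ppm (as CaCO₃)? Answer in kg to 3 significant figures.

Volume: 235,000 US gal × 3.785 L/gal = 889,475 L.
After draining 40% and refilling: 258 × 0.60 + 19 × 0.40 = 162.4 ppm.
Deficit to target: 176 − 162.4 = 13.6 mg/L.
As CaCO₃: 13.6 mg/L × 889,475 L = 12,100 g; ÷ 100.1 = 120.8 mol Ca²⁺.
Mass: 120.8 × 147 = 17,760 g.

17.8 kg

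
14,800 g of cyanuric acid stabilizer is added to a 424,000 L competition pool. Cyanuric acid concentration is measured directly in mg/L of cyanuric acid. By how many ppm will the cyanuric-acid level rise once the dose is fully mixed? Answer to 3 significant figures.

Rise: 14,800 g / 424,000 L × 1000 = 34.91 mg/L.

34.9 ppm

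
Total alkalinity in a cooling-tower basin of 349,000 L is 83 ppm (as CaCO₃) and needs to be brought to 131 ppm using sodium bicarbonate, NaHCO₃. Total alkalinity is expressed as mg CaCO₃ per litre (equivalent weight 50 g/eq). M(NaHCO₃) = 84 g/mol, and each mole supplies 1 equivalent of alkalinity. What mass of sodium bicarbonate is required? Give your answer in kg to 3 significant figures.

Alkalinity to add: (131 − 83) = 48 mg/L as CaCO₃ × 349,000 L = 16,750 g as CaCO₃.
Equivalents: 16,750 g ÷ 50 g/eq = 335 eq.
NaHCO₃ supplies 1 eq per mole → 335 mol.
Mass: 335 mol × 84 g/mol = 28,140 g.

28.1 kg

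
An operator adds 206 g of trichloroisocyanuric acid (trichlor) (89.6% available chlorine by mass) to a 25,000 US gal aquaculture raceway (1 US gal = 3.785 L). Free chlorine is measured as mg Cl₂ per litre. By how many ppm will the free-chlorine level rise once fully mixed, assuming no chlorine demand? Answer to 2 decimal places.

1.95 ppm

Volume: 25,000 US gal × 3.785 L/gal = 94,625 L.
Available chlorine delivered: 206 g × 0.896 = 184.6 g as Cl₂.
Concentration rise: 184.6 g / 94,625 L = 1.951 mg/L = 1.95 ppm.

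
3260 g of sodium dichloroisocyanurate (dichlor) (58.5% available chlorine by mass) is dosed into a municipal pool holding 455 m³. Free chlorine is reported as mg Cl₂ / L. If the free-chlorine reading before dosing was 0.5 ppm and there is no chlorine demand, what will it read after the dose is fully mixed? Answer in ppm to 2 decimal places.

4.69 ppm

Volume: 455 m³ = 455,000 L.
Available chlorine delivered: 3260 g × 0.585 = 1907 g as Cl₂.
Concentration rise: 1907 g / 455,000 L = 4.191 mg/L = 4.19 ppm.
Final FC: 0.5 + 4.19 = 4.69 ppm.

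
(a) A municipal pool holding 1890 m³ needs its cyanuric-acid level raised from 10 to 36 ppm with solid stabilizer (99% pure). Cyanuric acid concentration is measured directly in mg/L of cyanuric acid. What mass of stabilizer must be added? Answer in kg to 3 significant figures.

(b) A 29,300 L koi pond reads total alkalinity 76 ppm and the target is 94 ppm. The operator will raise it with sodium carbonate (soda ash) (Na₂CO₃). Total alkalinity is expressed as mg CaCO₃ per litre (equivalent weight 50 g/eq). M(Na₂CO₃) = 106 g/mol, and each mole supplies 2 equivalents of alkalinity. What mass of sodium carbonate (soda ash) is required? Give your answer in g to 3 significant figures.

(a) Volume: 1890 m³ = 1,890,000 L.
(a) CYA to add: (36 − 10) = 26 mg/L × 1,890,000 L = 49,140 g cyanuric acid.
(a) At 99% purity: 49,140 / 0.99 = 49,640 g product.

(b) Alkalinity to add: (94 − 76) = 18 mg/L as CaCO₃ × 29,300 L = 527.4 g as CaCO₃.
(b) Equivalents: 527.4 g ÷ 50 g/eq = 10.55 eq.
(b) Each mole of Na₂CO₃ supplies 2 eq, so 10.55 / 2 = 5.274 mol.
(b) Mass: 5.274 mol × 106 g/mol = 559 g.

(a) 49.6 kg; (b) 559 g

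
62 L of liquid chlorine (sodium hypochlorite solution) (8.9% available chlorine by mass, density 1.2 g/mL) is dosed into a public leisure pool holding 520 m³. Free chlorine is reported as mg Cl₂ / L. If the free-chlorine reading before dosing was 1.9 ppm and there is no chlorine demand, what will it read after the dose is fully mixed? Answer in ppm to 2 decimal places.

14.63 ppm

Volume: 520 m³ = 520,000 L.
Mass of solution: 62 L × 1000 mL/L × 1.2 g/mL = 74,400 g.
Available chlorine delivered: 74,400 g × 0.089 = 6622 g as Cl₂.
Concentration rise: 6622 g / 520,000 L = 12.73 mg/L = 12.73 ppm.
Final FC: 1.9 + 12.73 = 14.63 ppm.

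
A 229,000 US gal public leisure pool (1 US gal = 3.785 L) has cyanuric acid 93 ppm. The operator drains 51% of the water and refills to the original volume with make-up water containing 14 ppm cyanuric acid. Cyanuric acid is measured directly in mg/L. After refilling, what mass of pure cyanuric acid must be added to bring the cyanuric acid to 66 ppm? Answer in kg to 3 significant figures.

11.5 kg

Volume: 229,000 US gal × 3.785 L/gal = 866,765 L.
After draining 51% and refilling: 93 × 0.49 + 14 × 0.51 = 52.71 ppm.
Deficit to target: 66 − 52.71 = 13.29 mg/L.
Mass: 13.29 mg/L × 866,765 L = 11,520 g cyanuric acid.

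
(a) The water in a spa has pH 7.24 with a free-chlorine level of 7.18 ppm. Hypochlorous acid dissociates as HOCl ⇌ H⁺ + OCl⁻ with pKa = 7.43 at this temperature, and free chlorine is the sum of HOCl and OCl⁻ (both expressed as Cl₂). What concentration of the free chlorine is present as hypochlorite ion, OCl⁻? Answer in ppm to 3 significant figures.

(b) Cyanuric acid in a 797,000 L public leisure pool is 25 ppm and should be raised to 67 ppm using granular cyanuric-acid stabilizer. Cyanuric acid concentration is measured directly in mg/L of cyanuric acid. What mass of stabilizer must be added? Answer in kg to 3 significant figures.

(a) [OCl⁻]/[HOCl] = 10^(pH − pKa) = 10^(7.24 − 7.43) = 10^-0.19 = 0.6457.
(a) Fraction as HOCl = 1 / (1 + 0.6457) = 0.6077.
(a) OCl⁻ = (1 − 0.6077) × 7.18 ppm = 2.817 ppm.

(b) CYA to add: (67 − 25) = 42 mg/L × 797,000 L = 33,470 g cyanuric acid.

(a) 2.82 ppm; (b) 33.5 kg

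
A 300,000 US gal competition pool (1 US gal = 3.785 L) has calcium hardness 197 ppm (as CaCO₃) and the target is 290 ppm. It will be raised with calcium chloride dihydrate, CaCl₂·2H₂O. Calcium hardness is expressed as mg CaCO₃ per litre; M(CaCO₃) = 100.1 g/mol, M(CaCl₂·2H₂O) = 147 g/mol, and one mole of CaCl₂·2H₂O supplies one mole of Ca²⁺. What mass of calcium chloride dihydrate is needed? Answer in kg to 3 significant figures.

155 kg

Volume: 300,000 US gal × 3.785 L/gal = 1,135,500 L.
Hardness to add: (290 − 197) = 93 mg/L as CaCO₃ × 1,135,500 L = 105,600 g as CaCO₃.
Moles of Ca²⁺ (1 mol Ca²⁺ ≡ 1 mol CaCO₃): 105,600 / 100.1 g/mol = 1055 mol.
Mass of CaCl₂·2H₂O: 1055 × 147 = 155,100 g.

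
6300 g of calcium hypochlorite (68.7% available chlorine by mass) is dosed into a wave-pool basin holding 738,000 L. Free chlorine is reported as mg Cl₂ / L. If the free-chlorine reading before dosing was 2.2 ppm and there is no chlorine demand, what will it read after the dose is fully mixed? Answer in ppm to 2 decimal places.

Available chlorine delivered: 6300 g × 0.687 = 4328 g as Cl₂.
Concentration rise: 4328 g / 738,000 L = 5.865 mg/L = 5.86 ppm.
Final FC: 2.2 + 5.86 = 8.06 ppm.

8.06 ppm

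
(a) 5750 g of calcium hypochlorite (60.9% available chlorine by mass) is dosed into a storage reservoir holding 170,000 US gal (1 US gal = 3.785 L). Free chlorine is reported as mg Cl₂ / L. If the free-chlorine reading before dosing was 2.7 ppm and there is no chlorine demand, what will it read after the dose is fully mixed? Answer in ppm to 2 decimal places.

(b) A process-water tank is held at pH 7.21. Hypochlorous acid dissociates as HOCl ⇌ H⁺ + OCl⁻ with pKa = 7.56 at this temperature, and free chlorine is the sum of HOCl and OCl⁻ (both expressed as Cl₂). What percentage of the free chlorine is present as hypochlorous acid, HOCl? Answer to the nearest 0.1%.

(a) Volume: 170,000 US gal × 3.785 L/gal = 643,450 L.
(a) Available chlorine delivered: 5750 g × 0.609 = 3502 g as Cl₂.
(a) Concentration rise: 3502 g / 643,450 L = 5.442 mg/L = 5.44 ppm.
(a) Final FC: 2.7 + 5.44 = 8.14 ppm.

(b) [OCl⁻]/[HOCl] = 10^(pH − pKa) = 10^(7.21 − 7.56) = 10^-0.35 = 0.4467.
(b) Fraction as HOCl = 1 / (1 + 0.4467) = 0.6912.

(a) 8.14 ppm; (b) 69.1%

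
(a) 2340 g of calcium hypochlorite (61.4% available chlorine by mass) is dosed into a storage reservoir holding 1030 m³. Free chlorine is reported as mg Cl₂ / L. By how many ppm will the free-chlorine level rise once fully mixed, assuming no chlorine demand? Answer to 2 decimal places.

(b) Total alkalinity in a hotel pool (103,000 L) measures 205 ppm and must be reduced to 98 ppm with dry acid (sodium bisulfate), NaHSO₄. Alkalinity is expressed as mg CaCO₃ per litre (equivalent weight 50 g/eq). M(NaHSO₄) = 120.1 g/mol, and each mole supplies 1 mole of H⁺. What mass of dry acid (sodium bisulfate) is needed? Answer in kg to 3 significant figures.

(a) Volume: 1030 m³ = 1,030,000 L.
(a) Available chlorine delivered: 2340 g × 0.614 = 1437 g as Cl₂.
(a) Concentration rise: 1437 g / 1,030,000 L = 1.395 mg/L = 1.39 ppm.

(b) Alkalinity to neutralize: (205 − 98) = 107 mg/L as CaCO₃ × 103,000 L = 11,020 g as CaCO₃.
(b) Equivalents of H⁺ required: 11,020 ÷ 50 g/eq = 220.4 eq = 220.4 mol NaHSO₄.
(b) Mass of NaHSO₄: 220.4 × 120.1 = 26,470 g.

(a) 1.39 ppm; (b) 26.5 kg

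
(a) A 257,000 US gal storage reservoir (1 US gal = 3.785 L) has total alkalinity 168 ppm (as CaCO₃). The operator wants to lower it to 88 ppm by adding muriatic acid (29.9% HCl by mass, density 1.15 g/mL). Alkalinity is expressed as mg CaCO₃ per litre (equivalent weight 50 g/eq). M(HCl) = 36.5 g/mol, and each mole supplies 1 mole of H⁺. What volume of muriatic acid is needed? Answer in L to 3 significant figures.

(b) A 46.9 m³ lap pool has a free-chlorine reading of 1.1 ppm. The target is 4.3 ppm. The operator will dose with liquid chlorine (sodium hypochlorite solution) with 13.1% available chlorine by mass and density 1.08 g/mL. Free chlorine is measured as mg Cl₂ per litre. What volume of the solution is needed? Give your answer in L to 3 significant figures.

(a) 165 L; (b) 1.06 L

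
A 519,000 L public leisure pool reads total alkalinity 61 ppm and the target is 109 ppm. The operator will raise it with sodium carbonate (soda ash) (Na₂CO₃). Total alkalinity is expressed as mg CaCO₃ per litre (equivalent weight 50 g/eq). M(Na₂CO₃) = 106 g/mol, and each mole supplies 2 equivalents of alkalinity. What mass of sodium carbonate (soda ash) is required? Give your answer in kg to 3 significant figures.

Alkalinity to add: (109 − 61) = 48 mg/L as CaCO₃ × 519,000 L = 24,910 g as CaCO₃.
Equivalents: 24,910 g ÷ 50 g/eq = 498.2 eq.
Each mole of Na₂CO₃ supplies 2 eq, so 498.2 / 2 = 249.1 mol.
Mass: 249.1 mol × 106 g/mol = 26,410 g.

26.4 kg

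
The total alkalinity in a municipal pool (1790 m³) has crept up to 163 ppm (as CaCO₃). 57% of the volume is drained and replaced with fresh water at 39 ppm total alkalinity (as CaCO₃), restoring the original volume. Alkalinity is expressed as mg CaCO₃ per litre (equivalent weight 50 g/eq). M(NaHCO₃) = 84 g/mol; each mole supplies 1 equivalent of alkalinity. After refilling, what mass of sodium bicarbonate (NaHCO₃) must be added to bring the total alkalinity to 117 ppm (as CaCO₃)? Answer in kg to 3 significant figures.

74.2 kg

Volume: 1790 m³ = 1,790,000 L.
After draining 57% and refilling: 163 × 0.43 + 39 × 0.57 = 92.32 ppm.
Deficit to target: 117 − 92.32 = 24.68 mg/L.
As CaCO₃: 24.68 mg/L × 1,790,000 L = 44,180 g; ÷ 50 g/eq ÷ 1 = 883.5 mol NaHCO₃.
Mass: 883.5 × 84 = 74,220 g.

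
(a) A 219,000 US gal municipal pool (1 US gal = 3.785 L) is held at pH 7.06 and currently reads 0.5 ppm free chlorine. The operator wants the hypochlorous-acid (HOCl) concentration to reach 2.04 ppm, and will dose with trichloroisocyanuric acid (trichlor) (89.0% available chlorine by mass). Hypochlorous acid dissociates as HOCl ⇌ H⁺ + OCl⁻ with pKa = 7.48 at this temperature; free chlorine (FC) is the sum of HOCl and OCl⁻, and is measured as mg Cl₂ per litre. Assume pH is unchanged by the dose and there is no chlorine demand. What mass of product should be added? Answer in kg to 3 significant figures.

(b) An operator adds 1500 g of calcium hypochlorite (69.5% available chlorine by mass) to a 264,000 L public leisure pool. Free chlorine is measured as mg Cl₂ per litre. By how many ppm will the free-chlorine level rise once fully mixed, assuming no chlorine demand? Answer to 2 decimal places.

(a) Volume: 219,000 US gal × 3.785 L/gal = 828,915 L.
(a) [OCl⁻]/[HOCl] = 10^(pH − pKa) = 10^(7.06 − 7.48) = 0.3802; fraction as HOCl = 1/(1 + 0.3802) = 0.7245.
(a) Free chlorine required for 2.04 ppm HOCl: 2.04 / 0.7245 = 2.816 ppm.
(a) FC to add: 2.816 − 0.5 = 2.316 mg/L as Cl₂.
(a) Cl₂ equivalent: 2.316 mg/L × 828,915 L = 1919 g.
(a) Product at 89.0% available Cl: 1919 / 0.89 = 2157 g.

(b) Available chlorine delivered: 1500 g × 0.695 = 1042 g as Cl₂.
(b) Concentration rise: 1042 g / 264,000 L = 3.949 mg/L = 3.95 ppm.

(a) 2.16 kg; (b) 3.95 ppm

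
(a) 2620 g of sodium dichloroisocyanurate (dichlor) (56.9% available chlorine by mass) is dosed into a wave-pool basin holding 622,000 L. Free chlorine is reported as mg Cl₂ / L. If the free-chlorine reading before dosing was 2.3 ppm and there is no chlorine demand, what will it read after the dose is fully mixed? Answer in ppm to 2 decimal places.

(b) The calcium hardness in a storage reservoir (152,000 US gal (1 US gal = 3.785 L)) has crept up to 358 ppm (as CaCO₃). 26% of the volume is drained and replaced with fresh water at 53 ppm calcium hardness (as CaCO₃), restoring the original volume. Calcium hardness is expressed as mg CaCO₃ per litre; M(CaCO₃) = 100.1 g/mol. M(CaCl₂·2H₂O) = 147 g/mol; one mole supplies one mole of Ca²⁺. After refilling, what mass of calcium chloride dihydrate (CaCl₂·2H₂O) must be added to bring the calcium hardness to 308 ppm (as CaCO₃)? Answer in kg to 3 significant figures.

(a) Available chlorine delivered: 2620 g × 0.569 = 1491 g as Cl₂.
(a) Concentration rise: 1491 g / 622,000 L = 2.397 mg/L = 2.40 ppm.
(a) Final FC: 2.3 + 2.40 = 4.70 ppm.

(b) Volume: 152,000 US gal × 3.785 L/gal = 575,320 L.
(b) After draining 26% and refilling: 358 × 0.74 + 53 × 0.26 = 278.7 ppm.
(b) Deficit to target: 308 − 278.7 = 29.3 mg/L.
(b) As CaCO₃: 29.3 mg/L × 575,320 L = 16,860 g; ÷ 100.1 = 168.4 mol Ca²⁺.
(b) Mass: 168.4 × 147 = 24,750 g.

(a) 4.70 ppm; (b) 24.8 kg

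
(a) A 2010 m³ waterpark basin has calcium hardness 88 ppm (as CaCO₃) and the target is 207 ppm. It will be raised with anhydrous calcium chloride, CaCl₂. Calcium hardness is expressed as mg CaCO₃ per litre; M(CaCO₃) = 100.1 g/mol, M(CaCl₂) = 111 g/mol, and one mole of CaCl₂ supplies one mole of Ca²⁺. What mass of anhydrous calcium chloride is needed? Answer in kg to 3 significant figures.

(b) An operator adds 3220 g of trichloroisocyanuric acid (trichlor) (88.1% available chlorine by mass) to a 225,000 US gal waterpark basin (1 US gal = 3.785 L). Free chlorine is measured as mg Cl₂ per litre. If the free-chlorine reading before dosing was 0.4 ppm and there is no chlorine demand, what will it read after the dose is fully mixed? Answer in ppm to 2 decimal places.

(a) 265 kg; (b) 3.73 ppm

(a) Volume: 2010 m³ = 2,010,000 L.
(a) Hardness to add: (207 − 88) = 119 mg/L as CaCO₃ × 2,010,000 L = 239,200 g as CaCO₃.
(a) Moles of Ca²⁺ (1 mol Ca²⁺ ≡ 1 mol CaCO₃): 239,200 / 100.1 g/mol = 2390 mol.
(a) Mass of CaCl₂: 2390 × 111 = 265,200 g.

(b) Volume: 225,000 US gal × 3.785 L/gal = 851,625 L.
(b) Available chlorine delivered: 3220 g × 0.881 = 2837 g as Cl₂.
(b) Concentration rise: 2837 g / 851,625 L = 3.331 mg/L = 3.33 ppm.
(b) Final FC: 0.4 + 3.33 = 3.73 ppm.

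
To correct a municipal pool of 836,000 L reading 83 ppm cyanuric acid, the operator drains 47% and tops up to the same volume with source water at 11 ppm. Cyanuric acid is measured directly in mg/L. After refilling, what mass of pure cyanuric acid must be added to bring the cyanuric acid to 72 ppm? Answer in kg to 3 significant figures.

19.1 kg

After draining 47% and refilling: 83 × 0.53 + 11 × 0.47 = 49.16 ppm.
Deficit to target: 72 − 49.16 = 22.84 mg/L.
Mass: 22.84 mg/L × 836,000 L = 19,090 g cyanuric acid.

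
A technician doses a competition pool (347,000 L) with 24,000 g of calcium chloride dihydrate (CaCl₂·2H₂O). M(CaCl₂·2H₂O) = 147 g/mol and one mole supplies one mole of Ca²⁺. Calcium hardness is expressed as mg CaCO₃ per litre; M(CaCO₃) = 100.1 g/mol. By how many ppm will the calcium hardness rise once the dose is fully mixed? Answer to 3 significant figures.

47.1 ppm

Moles of Ca²⁺: 24,000 g ÷ 147 g/mol = 163.3 mol.
As CaCO₃: 163.3 mol × 100.1 g/mol = 16,340 g.
Rise: 16,340 g / 347,000 L × 1000 = 47.1 mg/L.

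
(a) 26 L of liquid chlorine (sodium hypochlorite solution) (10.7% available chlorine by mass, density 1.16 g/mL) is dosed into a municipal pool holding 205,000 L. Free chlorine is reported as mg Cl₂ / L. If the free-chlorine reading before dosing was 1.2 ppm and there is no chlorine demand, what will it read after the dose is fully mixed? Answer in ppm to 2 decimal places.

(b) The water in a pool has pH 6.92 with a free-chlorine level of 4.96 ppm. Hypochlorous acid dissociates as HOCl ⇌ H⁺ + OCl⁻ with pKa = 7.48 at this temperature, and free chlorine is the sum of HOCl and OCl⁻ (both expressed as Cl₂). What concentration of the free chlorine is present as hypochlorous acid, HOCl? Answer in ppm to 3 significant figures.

(a) Mass of solution: 26 L × 1000 mL/L × 1.16 g/mL = 30,160 g.
(a) Available chlorine delivered: 30,160 g × 0.107 = 3227 g as Cl₂.
(a) Concentration rise: 3227 g / 205,000 L = 15.74 mg/L = 15.74 ppm.
(a) Final FC: 1.2 + 15.74 = 16.94 ppm.

(b) [OCl⁻]/[HOCl] = 10^(pH − pKa) = 10^(6.92 − 7.48) = 10^-0.56 = 0.2754.
(b) Fraction as HOCl = 1 / (1 + 0.2754) = 0.7841.
(b) HOCl = 0.7841 × 4.96 ppm = 3.889 ppm.

(a) 16.94 ppm; (b) 3.89 ppm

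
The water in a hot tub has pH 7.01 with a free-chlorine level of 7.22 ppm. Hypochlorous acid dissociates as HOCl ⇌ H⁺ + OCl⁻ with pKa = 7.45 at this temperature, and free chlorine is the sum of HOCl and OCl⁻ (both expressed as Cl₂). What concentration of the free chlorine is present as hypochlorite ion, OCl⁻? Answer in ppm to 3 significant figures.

[OCl⁻]/[HOCl] = 10^(pH − pKa) = 10^(7.01 − 7.45) = 10^-0.44 = 0.3631.
Fraction as HOCl = 1 / (1 + 0.3631) = 0.7336.
OCl⁻ = (1 − 0.7336) × 7.22 ppm = 1.923 ppm.

1.92 ppm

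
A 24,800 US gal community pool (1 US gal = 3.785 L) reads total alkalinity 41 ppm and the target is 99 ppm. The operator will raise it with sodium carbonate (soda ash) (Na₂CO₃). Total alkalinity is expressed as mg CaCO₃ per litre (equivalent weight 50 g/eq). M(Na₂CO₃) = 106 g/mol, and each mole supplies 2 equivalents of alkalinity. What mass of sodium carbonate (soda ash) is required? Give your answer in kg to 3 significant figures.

5.77 kg

Volume: 24,800 US gal × 3.785 L/gal = 93,868 L.
Alkalinity to add: (99 − 41) = 58 mg/L as CaCO₃ × 93,868 L = 5444 g as CaCO₃.
Equivalents: 5444 g ÷ 50 g/eq = 108.9 eq.
Each mole of Na₂CO₃ supplies 2 eq, so 108.9 / 2 = 54.44 mol.
Mass: 54.44 mol × 106 g/mol = 5771 g.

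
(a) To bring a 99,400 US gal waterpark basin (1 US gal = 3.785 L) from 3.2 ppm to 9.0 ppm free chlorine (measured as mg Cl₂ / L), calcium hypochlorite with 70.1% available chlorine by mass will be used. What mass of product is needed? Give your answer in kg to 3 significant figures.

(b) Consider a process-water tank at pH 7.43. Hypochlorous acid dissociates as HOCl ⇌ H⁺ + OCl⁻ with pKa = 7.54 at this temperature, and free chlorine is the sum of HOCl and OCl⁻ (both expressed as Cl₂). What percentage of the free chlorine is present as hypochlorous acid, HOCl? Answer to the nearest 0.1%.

(a) 3.11 kg; (b) 56.3%

(a) Volume: 99,400 US gal × 3.785 L/gal = 376,229 L.
(a) Chlorine deficit: 9.0 − 3.2 = 5.8 ppm = 5.8 mg/L as Cl₂.
(a) Cl₂ equivalent needed: 5.8 mg/L × 376,229 L = 2,182,000 mg = 2182 g.
(a) Product at 70.1% available chlorine: 2182 / 0.701 = 3113 g.

(b) [OCl⁻]/[HOCl] = 10^(pH − pKa) = 10^(7.43 − 7.54) = 10^-0.11 = 0.7762.
(b) Fraction as HOCl = 1 / (1 + 0.7762) = 0.563.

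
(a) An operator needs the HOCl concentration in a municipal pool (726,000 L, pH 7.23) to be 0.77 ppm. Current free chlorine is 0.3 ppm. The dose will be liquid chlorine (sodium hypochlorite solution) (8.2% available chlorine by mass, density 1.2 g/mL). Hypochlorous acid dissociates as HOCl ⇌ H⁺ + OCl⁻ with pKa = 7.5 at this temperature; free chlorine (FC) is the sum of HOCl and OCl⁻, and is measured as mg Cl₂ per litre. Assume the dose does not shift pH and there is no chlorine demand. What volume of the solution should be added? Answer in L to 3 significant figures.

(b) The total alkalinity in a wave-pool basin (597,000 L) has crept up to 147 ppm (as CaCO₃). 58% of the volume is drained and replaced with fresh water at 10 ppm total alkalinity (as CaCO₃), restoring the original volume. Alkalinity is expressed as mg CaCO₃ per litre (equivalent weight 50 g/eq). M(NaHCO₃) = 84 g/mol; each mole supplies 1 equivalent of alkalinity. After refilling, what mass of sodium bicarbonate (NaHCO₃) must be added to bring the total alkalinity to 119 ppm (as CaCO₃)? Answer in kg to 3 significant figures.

(a) 6.52 L; (b) 51.6 kg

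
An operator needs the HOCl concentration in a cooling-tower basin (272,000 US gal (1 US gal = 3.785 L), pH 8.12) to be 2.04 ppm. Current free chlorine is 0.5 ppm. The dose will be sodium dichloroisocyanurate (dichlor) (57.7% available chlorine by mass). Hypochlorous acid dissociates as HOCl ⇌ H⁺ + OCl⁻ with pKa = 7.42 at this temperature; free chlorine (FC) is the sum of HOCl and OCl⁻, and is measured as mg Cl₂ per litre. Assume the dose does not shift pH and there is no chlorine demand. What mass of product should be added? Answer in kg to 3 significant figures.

Volume: 272,000 US gal × 3.785 L/gal = 1,029,520 L.
[OCl⁻]/[HOCl] = 10^(pH − pKa) = 10^(8.12 − 7.42) = 5.012; fraction as HOCl = 1/(1 + 5.012) = 0.1663.
Free chlorine required for 2.04 ppm HOCl: 2.04 / 0.1663 = 12.26 ppm.
FC to add: 12.26 − 0.5 = 11.76 mg/L as Cl₂.
Cl₂ equivalent: 11.76 mg/L × 1,029,520 L = 12,110 g.
Product at 57.7% available Cl: 12,110 / 0.577 = 20,990 g.

21.0 kg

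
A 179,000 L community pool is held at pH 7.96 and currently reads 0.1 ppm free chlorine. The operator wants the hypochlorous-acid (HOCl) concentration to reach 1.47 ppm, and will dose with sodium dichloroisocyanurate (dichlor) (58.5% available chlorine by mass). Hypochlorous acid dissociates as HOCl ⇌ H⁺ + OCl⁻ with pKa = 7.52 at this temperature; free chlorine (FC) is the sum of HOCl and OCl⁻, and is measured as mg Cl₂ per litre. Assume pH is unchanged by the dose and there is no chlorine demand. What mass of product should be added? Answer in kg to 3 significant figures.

[OCl⁻]/[HOCl] = 10^(pH − pKa) = 10^(7.96 − 7.52) = 2.754; fraction as HOCl = 1/(1 + 2.754) = 0.2664.
Free chlorine required for 1.47 ppm HOCl: 1.47 / 0.2664 = 5.519 ppm.
FC to add: 5.519 − 0.1 = 5.419 mg/L as Cl₂.
Cl₂ equivalent: 5.419 mg/L × 179,000 L = 970 g.
Product at 58.5% available Cl: 970 / 0.585 = 1658 g.

1.66 kg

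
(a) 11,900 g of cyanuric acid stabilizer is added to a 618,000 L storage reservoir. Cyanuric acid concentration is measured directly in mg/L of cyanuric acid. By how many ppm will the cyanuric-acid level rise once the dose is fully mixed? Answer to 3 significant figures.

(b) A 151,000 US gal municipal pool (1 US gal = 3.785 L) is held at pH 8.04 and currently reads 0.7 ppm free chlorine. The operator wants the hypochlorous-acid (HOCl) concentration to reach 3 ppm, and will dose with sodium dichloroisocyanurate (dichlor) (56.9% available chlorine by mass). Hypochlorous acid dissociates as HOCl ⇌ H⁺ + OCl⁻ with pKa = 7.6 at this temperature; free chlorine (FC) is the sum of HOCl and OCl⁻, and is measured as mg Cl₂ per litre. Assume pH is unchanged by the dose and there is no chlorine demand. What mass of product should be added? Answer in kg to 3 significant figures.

(a) 19.3 ppm; (b) 10.6 kg

(a) Rise: 11,900 g / 618,000 L × 1000 = 19.26 mg/L.

(b) Volume: 151,000 US gal × 3.785 L/gal = 571,535 L.
(b) [OCl⁻]/[HOCl] = 10^(pH − pKa) = 10^(8.04 − 7.6) = 2.754; fraction as HOCl = 1/(1 + 2.754) = 0.2664.
(b) Free chlorine required for 3 ppm HOCl: 3 / 0.2664 = 11.26 ppm.
(b) FC to add: 11.26 − 0.7 = 10.56 mg/L as Cl₂.
(b) Cl₂ equivalent: 10.56 mg/L × 571,535 L = 6037 g.
(b) Product at 56.9% available Cl: 6037 / 0.569 = 10,610 g.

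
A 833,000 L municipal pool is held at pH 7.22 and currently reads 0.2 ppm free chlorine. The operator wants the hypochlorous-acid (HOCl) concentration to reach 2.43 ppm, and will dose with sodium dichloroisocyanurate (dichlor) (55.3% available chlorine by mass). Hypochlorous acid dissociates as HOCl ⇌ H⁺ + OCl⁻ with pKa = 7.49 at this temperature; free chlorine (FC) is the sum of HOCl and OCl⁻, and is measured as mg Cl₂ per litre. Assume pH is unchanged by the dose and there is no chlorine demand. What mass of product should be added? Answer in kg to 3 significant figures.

5.32 kg

[OCl⁻]/[HOCl] = 10^(pH − pKa) = 10^(7.22 − 7.49) = 0.537; fraction as HOCl = 1/(1 + 0.537) = 0.6506.
Free chlorine required for 2.43 ppm HOCl: 2.43 / 0.6506 = 3.735 ppm.
FC to add: 3.735 − 0.2 = 3.535 mg/L as Cl₂.
Cl₂ equivalent: 3.535 mg/L × 833,000 L = 2945 g.
Product at 55.3% available Cl: 2945 / 0.553 = 5325 g.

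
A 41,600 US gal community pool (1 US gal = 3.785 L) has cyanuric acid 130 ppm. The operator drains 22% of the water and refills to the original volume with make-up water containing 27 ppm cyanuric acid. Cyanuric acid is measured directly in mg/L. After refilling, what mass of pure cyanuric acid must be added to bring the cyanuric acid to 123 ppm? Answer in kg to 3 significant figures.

Volume: 41,600 US gal × 3.785 L/gal = 157,456 L.
After draining 22% and refilling: 130 × 0.78 + 27 × 0.22 = 107.34 ppm.
Deficit to target: 123 − 107.34 = 15.66 mg/L.
Mass: 15.66 mg/L × 157,456 L = 2466 g cyanuric acid.

2.47 kg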